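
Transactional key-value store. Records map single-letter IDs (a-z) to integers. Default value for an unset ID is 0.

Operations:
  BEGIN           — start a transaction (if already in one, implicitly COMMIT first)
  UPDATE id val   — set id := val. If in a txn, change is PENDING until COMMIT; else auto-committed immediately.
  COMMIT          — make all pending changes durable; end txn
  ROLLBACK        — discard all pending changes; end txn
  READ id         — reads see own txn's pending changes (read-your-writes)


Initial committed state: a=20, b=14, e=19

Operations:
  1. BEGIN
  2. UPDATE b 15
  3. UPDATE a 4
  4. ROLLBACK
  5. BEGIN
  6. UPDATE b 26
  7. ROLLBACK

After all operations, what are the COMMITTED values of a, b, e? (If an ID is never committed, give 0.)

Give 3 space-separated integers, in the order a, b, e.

Initial committed: {a=20, b=14, e=19}
Op 1: BEGIN: in_txn=True, pending={}
Op 2: UPDATE b=15 (pending; pending now {b=15})
Op 3: UPDATE a=4 (pending; pending now {a=4, b=15})
Op 4: ROLLBACK: discarded pending ['a', 'b']; in_txn=False
Op 5: BEGIN: in_txn=True, pending={}
Op 6: UPDATE b=26 (pending; pending now {b=26})
Op 7: ROLLBACK: discarded pending ['b']; in_txn=False
Final committed: {a=20, b=14, e=19}

Answer: 20 14 19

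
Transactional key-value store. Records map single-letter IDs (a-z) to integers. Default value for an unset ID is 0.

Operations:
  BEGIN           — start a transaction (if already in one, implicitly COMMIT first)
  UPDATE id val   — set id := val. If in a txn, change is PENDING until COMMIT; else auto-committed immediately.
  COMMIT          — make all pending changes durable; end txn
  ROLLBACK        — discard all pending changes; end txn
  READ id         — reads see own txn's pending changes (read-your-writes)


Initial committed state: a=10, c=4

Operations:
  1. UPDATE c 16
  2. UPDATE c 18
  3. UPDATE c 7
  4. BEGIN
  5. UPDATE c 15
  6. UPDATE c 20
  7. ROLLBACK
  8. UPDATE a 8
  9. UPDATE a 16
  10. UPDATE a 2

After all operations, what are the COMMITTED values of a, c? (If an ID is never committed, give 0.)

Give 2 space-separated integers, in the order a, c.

Initial committed: {a=10, c=4}
Op 1: UPDATE c=16 (auto-commit; committed c=16)
Op 2: UPDATE c=18 (auto-commit; committed c=18)
Op 3: UPDATE c=7 (auto-commit; committed c=7)
Op 4: BEGIN: in_txn=True, pending={}
Op 5: UPDATE c=15 (pending; pending now {c=15})
Op 6: UPDATE c=20 (pending; pending now {c=20})
Op 7: ROLLBACK: discarded pending ['c']; in_txn=False
Op 8: UPDATE a=8 (auto-commit; committed a=8)
Op 9: UPDATE a=16 (auto-commit; committed a=16)
Op 10: UPDATE a=2 (auto-commit; committed a=2)
Final committed: {a=2, c=7}

Answer: 2 7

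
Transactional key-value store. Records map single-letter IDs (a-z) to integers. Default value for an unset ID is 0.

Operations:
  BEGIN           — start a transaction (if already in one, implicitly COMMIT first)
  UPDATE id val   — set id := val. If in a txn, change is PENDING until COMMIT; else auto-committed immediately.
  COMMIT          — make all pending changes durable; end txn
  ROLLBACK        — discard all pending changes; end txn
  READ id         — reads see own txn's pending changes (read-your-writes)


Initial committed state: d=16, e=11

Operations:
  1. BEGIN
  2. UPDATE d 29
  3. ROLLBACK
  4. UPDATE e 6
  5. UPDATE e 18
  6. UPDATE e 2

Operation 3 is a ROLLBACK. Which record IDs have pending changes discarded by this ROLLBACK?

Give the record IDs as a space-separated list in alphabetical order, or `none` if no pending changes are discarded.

Answer: d

Derivation:
Initial committed: {d=16, e=11}
Op 1: BEGIN: in_txn=True, pending={}
Op 2: UPDATE d=29 (pending; pending now {d=29})
Op 3: ROLLBACK: discarded pending ['d']; in_txn=False
Op 4: UPDATE e=6 (auto-commit; committed e=6)
Op 5: UPDATE e=18 (auto-commit; committed e=18)
Op 6: UPDATE e=2 (auto-commit; committed e=2)
ROLLBACK at op 3 discards: ['d']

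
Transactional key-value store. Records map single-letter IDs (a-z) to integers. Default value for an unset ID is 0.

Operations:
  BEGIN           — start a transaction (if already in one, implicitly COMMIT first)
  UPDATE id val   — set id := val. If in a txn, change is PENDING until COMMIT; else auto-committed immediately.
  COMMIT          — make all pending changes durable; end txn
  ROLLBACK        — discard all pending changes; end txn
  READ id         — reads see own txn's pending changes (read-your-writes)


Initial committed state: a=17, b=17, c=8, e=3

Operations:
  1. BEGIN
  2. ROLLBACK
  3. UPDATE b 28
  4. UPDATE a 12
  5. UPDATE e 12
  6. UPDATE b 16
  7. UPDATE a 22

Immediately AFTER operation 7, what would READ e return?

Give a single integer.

Initial committed: {a=17, b=17, c=8, e=3}
Op 1: BEGIN: in_txn=True, pending={}
Op 2: ROLLBACK: discarded pending []; in_txn=False
Op 3: UPDATE b=28 (auto-commit; committed b=28)
Op 4: UPDATE a=12 (auto-commit; committed a=12)
Op 5: UPDATE e=12 (auto-commit; committed e=12)
Op 6: UPDATE b=16 (auto-commit; committed b=16)
Op 7: UPDATE a=22 (auto-commit; committed a=22)
After op 7: visible(e) = 12 (pending={}, committed={a=22, b=16, c=8, e=12})

Answer: 12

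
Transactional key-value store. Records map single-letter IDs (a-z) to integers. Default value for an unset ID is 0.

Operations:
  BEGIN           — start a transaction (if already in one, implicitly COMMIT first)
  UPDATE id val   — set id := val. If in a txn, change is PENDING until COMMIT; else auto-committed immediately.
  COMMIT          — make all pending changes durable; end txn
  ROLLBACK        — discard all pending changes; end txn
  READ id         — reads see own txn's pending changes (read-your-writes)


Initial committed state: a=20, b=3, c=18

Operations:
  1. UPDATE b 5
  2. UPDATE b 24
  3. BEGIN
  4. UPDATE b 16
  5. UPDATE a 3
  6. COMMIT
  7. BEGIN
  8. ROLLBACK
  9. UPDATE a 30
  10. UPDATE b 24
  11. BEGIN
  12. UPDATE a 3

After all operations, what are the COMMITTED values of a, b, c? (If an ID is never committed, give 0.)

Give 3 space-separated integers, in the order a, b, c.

Answer: 30 24 18

Derivation:
Initial committed: {a=20, b=3, c=18}
Op 1: UPDATE b=5 (auto-commit; committed b=5)
Op 2: UPDATE b=24 (auto-commit; committed b=24)
Op 3: BEGIN: in_txn=True, pending={}
Op 4: UPDATE b=16 (pending; pending now {b=16})
Op 5: UPDATE a=3 (pending; pending now {a=3, b=16})
Op 6: COMMIT: merged ['a', 'b'] into committed; committed now {a=3, b=16, c=18}
Op 7: BEGIN: in_txn=True, pending={}
Op 8: ROLLBACK: discarded pending []; in_txn=False
Op 9: UPDATE a=30 (auto-commit; committed a=30)
Op 10: UPDATE b=24 (auto-commit; committed b=24)
Op 11: BEGIN: in_txn=True, pending={}
Op 12: UPDATE a=3 (pending; pending now {a=3})
Final committed: {a=30, b=24, c=18}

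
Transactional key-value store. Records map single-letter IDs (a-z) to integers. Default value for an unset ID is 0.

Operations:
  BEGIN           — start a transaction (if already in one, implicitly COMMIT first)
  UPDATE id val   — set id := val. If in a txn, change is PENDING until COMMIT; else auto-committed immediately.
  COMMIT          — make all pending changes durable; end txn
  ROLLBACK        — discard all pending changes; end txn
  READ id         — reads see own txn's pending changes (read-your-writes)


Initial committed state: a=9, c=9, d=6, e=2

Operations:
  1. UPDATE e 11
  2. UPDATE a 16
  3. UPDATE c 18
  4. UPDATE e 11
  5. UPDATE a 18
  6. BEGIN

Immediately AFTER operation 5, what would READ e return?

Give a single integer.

Initial committed: {a=9, c=9, d=6, e=2}
Op 1: UPDATE e=11 (auto-commit; committed e=11)
Op 2: UPDATE a=16 (auto-commit; committed a=16)
Op 3: UPDATE c=18 (auto-commit; committed c=18)
Op 4: UPDATE e=11 (auto-commit; committed e=11)
Op 5: UPDATE a=18 (auto-commit; committed a=18)
After op 5: visible(e) = 11 (pending={}, committed={a=18, c=18, d=6, e=11})

Answer: 11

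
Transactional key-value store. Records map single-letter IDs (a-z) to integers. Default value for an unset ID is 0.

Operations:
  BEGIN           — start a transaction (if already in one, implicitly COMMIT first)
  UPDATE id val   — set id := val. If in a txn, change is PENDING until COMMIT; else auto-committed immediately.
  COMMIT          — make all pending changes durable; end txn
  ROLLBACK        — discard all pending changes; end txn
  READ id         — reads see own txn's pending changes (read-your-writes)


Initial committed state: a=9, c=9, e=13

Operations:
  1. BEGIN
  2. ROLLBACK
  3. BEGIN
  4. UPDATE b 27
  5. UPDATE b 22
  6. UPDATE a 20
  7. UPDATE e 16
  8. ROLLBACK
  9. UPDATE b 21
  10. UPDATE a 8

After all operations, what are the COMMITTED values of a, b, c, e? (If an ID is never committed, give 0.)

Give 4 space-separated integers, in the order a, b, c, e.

Answer: 8 21 9 13

Derivation:
Initial committed: {a=9, c=9, e=13}
Op 1: BEGIN: in_txn=True, pending={}
Op 2: ROLLBACK: discarded pending []; in_txn=False
Op 3: BEGIN: in_txn=True, pending={}
Op 4: UPDATE b=27 (pending; pending now {b=27})
Op 5: UPDATE b=22 (pending; pending now {b=22})
Op 6: UPDATE a=20 (pending; pending now {a=20, b=22})
Op 7: UPDATE e=16 (pending; pending now {a=20, b=22, e=16})
Op 8: ROLLBACK: discarded pending ['a', 'b', 'e']; in_txn=False
Op 9: UPDATE b=21 (auto-commit; committed b=21)
Op 10: UPDATE a=8 (auto-commit; committed a=8)
Final committed: {a=8, b=21, c=9, e=13}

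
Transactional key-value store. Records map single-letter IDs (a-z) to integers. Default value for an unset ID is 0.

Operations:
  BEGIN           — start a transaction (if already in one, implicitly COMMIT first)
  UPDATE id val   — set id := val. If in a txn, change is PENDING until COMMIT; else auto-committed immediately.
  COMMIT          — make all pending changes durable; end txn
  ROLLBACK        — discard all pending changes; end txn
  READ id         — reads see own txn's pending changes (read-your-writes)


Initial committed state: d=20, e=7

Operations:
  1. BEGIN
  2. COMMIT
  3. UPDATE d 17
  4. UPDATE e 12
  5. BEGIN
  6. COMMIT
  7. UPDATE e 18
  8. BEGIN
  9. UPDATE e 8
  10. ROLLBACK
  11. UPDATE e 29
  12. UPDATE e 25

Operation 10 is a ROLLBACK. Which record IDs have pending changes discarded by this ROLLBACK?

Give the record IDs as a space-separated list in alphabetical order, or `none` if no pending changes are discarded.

Answer: e

Derivation:
Initial committed: {d=20, e=7}
Op 1: BEGIN: in_txn=True, pending={}
Op 2: COMMIT: merged [] into committed; committed now {d=20, e=7}
Op 3: UPDATE d=17 (auto-commit; committed d=17)
Op 4: UPDATE e=12 (auto-commit; committed e=12)
Op 5: BEGIN: in_txn=True, pending={}
Op 6: COMMIT: merged [] into committed; committed now {d=17, e=12}
Op 7: UPDATE e=18 (auto-commit; committed e=18)
Op 8: BEGIN: in_txn=True, pending={}
Op 9: UPDATE e=8 (pending; pending now {e=8})
Op 10: ROLLBACK: discarded pending ['e']; in_txn=False
Op 11: UPDATE e=29 (auto-commit; committed e=29)
Op 12: UPDATE e=25 (auto-commit; committed e=25)
ROLLBACK at op 10 discards: ['e']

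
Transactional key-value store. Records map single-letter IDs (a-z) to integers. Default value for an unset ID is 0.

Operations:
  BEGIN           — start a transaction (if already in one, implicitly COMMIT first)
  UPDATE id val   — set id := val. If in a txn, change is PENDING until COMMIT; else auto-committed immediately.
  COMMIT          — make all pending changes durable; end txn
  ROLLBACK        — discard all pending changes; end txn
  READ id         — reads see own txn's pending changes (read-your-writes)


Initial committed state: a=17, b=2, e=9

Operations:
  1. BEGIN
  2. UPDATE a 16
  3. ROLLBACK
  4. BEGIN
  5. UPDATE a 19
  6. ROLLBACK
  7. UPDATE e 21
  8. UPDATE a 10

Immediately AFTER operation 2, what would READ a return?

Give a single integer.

Initial committed: {a=17, b=2, e=9}
Op 1: BEGIN: in_txn=True, pending={}
Op 2: UPDATE a=16 (pending; pending now {a=16})
After op 2: visible(a) = 16 (pending={a=16}, committed={a=17, b=2, e=9})

Answer: 16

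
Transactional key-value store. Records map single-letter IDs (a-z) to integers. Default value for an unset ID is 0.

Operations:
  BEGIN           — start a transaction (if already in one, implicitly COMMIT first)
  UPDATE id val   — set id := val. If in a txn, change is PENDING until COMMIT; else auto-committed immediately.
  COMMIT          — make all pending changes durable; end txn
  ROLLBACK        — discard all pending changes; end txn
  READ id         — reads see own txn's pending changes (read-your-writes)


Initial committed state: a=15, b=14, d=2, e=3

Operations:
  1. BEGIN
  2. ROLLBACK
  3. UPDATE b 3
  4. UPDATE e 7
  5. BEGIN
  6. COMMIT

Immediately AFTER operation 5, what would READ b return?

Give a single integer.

Answer: 3

Derivation:
Initial committed: {a=15, b=14, d=2, e=3}
Op 1: BEGIN: in_txn=True, pending={}
Op 2: ROLLBACK: discarded pending []; in_txn=False
Op 3: UPDATE b=3 (auto-commit; committed b=3)
Op 4: UPDATE e=7 (auto-commit; committed e=7)
Op 5: BEGIN: in_txn=True, pending={}
After op 5: visible(b) = 3 (pending={}, committed={a=15, b=3, d=2, e=7})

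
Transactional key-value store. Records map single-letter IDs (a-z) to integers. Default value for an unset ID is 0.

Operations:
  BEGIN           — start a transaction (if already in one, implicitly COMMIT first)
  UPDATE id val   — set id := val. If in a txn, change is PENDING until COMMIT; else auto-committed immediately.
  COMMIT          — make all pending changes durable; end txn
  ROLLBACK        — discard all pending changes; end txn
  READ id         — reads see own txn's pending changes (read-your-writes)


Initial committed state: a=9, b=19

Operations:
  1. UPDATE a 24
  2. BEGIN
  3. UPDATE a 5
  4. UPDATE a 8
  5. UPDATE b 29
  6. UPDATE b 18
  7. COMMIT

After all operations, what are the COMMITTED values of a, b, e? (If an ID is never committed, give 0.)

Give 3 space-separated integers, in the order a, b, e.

Answer: 8 18 0

Derivation:
Initial committed: {a=9, b=19}
Op 1: UPDATE a=24 (auto-commit; committed a=24)
Op 2: BEGIN: in_txn=True, pending={}
Op 3: UPDATE a=5 (pending; pending now {a=5})
Op 4: UPDATE a=8 (pending; pending now {a=8})
Op 5: UPDATE b=29 (pending; pending now {a=8, b=29})
Op 6: UPDATE b=18 (pending; pending now {a=8, b=18})
Op 7: COMMIT: merged ['a', 'b'] into committed; committed now {a=8, b=18}
Final committed: {a=8, b=18}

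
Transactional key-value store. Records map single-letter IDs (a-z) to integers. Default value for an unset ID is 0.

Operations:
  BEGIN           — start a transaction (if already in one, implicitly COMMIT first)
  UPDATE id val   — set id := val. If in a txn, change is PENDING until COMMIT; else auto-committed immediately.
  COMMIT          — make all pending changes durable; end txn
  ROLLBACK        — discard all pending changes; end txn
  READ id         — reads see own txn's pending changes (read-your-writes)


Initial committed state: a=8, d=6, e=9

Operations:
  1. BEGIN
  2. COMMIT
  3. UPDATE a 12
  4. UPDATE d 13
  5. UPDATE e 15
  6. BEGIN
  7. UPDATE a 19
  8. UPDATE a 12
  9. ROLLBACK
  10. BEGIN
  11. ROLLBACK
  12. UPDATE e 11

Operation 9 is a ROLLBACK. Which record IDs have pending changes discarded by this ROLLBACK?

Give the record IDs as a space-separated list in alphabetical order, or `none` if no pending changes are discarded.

Initial committed: {a=8, d=6, e=9}
Op 1: BEGIN: in_txn=True, pending={}
Op 2: COMMIT: merged [] into committed; committed now {a=8, d=6, e=9}
Op 3: UPDATE a=12 (auto-commit; committed a=12)
Op 4: UPDATE d=13 (auto-commit; committed d=13)
Op 5: UPDATE e=15 (auto-commit; committed e=15)
Op 6: BEGIN: in_txn=True, pending={}
Op 7: UPDATE a=19 (pending; pending now {a=19})
Op 8: UPDATE a=12 (pending; pending now {a=12})
Op 9: ROLLBACK: discarded pending ['a']; in_txn=False
Op 10: BEGIN: in_txn=True, pending={}
Op 11: ROLLBACK: discarded pending []; in_txn=False
Op 12: UPDATE e=11 (auto-commit; committed e=11)
ROLLBACK at op 9 discards: ['a']

Answer: a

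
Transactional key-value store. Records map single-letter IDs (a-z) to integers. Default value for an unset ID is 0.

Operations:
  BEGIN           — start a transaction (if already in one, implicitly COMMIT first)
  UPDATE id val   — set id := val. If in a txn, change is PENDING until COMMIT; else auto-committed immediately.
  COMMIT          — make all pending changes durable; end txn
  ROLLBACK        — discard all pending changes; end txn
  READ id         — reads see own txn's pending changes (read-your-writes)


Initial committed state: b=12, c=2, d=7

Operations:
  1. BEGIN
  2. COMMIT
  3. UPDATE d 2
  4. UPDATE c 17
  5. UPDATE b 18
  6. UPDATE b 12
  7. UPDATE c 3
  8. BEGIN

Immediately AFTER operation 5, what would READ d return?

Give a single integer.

Answer: 2

Derivation:
Initial committed: {b=12, c=2, d=7}
Op 1: BEGIN: in_txn=True, pending={}
Op 2: COMMIT: merged [] into committed; committed now {b=12, c=2, d=7}
Op 3: UPDATE d=2 (auto-commit; committed d=2)
Op 4: UPDATE c=17 (auto-commit; committed c=17)
Op 5: UPDATE b=18 (auto-commit; committed b=18)
After op 5: visible(d) = 2 (pending={}, committed={b=18, c=17, d=2})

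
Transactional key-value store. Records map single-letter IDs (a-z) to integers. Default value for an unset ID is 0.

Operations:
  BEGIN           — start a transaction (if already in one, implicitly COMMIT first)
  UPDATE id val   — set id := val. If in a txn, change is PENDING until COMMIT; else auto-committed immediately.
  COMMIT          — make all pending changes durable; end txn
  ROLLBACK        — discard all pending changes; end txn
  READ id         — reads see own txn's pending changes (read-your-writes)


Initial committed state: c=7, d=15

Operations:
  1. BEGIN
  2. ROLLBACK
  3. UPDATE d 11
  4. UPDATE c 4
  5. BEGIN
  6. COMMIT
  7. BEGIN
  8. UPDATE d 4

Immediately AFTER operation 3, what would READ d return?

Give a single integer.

Answer: 11

Derivation:
Initial committed: {c=7, d=15}
Op 1: BEGIN: in_txn=True, pending={}
Op 2: ROLLBACK: discarded pending []; in_txn=False
Op 3: UPDATE d=11 (auto-commit; committed d=11)
After op 3: visible(d) = 11 (pending={}, committed={c=7, d=11})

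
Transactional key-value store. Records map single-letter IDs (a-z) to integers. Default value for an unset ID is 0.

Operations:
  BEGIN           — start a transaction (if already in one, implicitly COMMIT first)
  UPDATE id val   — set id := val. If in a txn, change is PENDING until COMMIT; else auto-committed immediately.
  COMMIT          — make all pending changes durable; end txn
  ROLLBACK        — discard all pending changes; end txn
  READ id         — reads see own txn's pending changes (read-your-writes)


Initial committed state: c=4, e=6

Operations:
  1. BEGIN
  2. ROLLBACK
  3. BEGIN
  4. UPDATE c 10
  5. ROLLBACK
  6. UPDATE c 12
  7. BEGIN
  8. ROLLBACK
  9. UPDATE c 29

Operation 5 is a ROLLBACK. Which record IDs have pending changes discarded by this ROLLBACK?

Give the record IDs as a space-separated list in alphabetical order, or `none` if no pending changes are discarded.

Initial committed: {c=4, e=6}
Op 1: BEGIN: in_txn=True, pending={}
Op 2: ROLLBACK: discarded pending []; in_txn=False
Op 3: BEGIN: in_txn=True, pending={}
Op 4: UPDATE c=10 (pending; pending now {c=10})
Op 5: ROLLBACK: discarded pending ['c']; in_txn=False
Op 6: UPDATE c=12 (auto-commit; committed c=12)
Op 7: BEGIN: in_txn=True, pending={}
Op 8: ROLLBACK: discarded pending []; in_txn=False
Op 9: UPDATE c=29 (auto-commit; committed c=29)
ROLLBACK at op 5 discards: ['c']

Answer: c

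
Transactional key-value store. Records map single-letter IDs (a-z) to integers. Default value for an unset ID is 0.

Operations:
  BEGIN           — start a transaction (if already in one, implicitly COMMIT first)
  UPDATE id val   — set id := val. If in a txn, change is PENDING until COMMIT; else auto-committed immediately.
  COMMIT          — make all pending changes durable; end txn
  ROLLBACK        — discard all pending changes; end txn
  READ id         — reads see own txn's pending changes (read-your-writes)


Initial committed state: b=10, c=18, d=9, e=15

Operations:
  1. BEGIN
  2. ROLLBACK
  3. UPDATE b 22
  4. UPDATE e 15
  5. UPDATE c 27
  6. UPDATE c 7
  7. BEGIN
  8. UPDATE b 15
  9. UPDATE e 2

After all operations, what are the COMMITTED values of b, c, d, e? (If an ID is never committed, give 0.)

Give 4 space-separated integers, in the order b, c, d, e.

Initial committed: {b=10, c=18, d=9, e=15}
Op 1: BEGIN: in_txn=True, pending={}
Op 2: ROLLBACK: discarded pending []; in_txn=False
Op 3: UPDATE b=22 (auto-commit; committed b=22)
Op 4: UPDATE e=15 (auto-commit; committed e=15)
Op 5: UPDATE c=27 (auto-commit; committed c=27)
Op 6: UPDATE c=7 (auto-commit; committed c=7)
Op 7: BEGIN: in_txn=True, pending={}
Op 8: UPDATE b=15 (pending; pending now {b=15})
Op 9: UPDATE e=2 (pending; pending now {b=15, e=2})
Final committed: {b=22, c=7, d=9, e=15}

Answer: 22 7 9 15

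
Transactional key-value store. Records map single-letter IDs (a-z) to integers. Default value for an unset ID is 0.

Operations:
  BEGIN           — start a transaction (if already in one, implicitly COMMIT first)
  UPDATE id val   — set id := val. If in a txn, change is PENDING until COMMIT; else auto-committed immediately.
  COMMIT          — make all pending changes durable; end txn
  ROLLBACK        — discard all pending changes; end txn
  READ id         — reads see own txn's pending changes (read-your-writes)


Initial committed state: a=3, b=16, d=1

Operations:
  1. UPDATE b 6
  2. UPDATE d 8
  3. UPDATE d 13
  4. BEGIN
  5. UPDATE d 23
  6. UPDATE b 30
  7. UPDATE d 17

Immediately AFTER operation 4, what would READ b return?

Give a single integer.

Initial committed: {a=3, b=16, d=1}
Op 1: UPDATE b=6 (auto-commit; committed b=6)
Op 2: UPDATE d=8 (auto-commit; committed d=8)
Op 3: UPDATE d=13 (auto-commit; committed d=13)
Op 4: BEGIN: in_txn=True, pending={}
After op 4: visible(b) = 6 (pending={}, committed={a=3, b=6, d=13})

Answer: 6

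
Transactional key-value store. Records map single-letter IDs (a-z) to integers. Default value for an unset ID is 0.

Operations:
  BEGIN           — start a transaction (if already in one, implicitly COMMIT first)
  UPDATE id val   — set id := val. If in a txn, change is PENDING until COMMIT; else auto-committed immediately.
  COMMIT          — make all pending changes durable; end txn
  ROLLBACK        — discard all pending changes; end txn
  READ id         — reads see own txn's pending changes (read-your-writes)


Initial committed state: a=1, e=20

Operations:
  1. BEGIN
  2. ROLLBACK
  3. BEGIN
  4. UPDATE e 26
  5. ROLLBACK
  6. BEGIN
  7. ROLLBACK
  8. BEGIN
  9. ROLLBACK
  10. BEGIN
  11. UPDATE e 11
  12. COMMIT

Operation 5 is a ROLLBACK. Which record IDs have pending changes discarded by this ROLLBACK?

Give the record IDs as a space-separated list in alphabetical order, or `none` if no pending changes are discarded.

Initial committed: {a=1, e=20}
Op 1: BEGIN: in_txn=True, pending={}
Op 2: ROLLBACK: discarded pending []; in_txn=False
Op 3: BEGIN: in_txn=True, pending={}
Op 4: UPDATE e=26 (pending; pending now {e=26})
Op 5: ROLLBACK: discarded pending ['e']; in_txn=False
Op 6: BEGIN: in_txn=True, pending={}
Op 7: ROLLBACK: discarded pending []; in_txn=False
Op 8: BEGIN: in_txn=True, pending={}
Op 9: ROLLBACK: discarded pending []; in_txn=False
Op 10: BEGIN: in_txn=True, pending={}
Op 11: UPDATE e=11 (pending; pending now {e=11})
Op 12: COMMIT: merged ['e'] into committed; committed now {a=1, e=11}
ROLLBACK at op 5 discards: ['e']

Answer: e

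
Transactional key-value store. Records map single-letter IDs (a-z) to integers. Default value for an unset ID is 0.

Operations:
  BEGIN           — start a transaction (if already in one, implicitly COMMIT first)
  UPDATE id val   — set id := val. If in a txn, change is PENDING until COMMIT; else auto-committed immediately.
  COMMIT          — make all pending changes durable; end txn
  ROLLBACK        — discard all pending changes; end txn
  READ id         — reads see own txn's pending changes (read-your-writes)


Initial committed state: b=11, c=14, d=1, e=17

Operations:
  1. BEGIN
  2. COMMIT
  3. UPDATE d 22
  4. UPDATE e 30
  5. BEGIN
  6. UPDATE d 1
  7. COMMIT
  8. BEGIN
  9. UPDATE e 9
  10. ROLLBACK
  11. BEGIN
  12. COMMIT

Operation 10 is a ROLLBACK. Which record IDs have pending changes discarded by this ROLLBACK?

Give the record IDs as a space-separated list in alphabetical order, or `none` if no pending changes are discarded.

Answer: e

Derivation:
Initial committed: {b=11, c=14, d=1, e=17}
Op 1: BEGIN: in_txn=True, pending={}
Op 2: COMMIT: merged [] into committed; committed now {b=11, c=14, d=1, e=17}
Op 3: UPDATE d=22 (auto-commit; committed d=22)
Op 4: UPDATE e=30 (auto-commit; committed e=30)
Op 5: BEGIN: in_txn=True, pending={}
Op 6: UPDATE d=1 (pending; pending now {d=1})
Op 7: COMMIT: merged ['d'] into committed; committed now {b=11, c=14, d=1, e=30}
Op 8: BEGIN: in_txn=True, pending={}
Op 9: UPDATE e=9 (pending; pending now {e=9})
Op 10: ROLLBACK: discarded pending ['e']; in_txn=False
Op 11: BEGIN: in_txn=True, pending={}
Op 12: COMMIT: merged [] into committed; committed now {b=11, c=14, d=1, e=30}
ROLLBACK at op 10 discards: ['e']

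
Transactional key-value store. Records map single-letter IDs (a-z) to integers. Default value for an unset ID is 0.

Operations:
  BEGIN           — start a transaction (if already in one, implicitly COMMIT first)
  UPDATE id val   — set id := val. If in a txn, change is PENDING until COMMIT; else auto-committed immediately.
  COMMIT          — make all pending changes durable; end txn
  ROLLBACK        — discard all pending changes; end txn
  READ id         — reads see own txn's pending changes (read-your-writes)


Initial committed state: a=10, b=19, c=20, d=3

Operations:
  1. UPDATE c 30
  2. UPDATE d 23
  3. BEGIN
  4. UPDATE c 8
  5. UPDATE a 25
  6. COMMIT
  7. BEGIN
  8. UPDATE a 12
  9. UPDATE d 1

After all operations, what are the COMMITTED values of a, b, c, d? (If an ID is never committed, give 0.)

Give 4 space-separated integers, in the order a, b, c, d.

Initial committed: {a=10, b=19, c=20, d=3}
Op 1: UPDATE c=30 (auto-commit; committed c=30)
Op 2: UPDATE d=23 (auto-commit; committed d=23)
Op 3: BEGIN: in_txn=True, pending={}
Op 4: UPDATE c=8 (pending; pending now {c=8})
Op 5: UPDATE a=25 (pending; pending now {a=25, c=8})
Op 6: COMMIT: merged ['a', 'c'] into committed; committed now {a=25, b=19, c=8, d=23}
Op 7: BEGIN: in_txn=True, pending={}
Op 8: UPDATE a=12 (pending; pending now {a=12})
Op 9: UPDATE d=1 (pending; pending now {a=12, d=1})
Final committed: {a=25, b=19, c=8, d=23}

Answer: 25 19 8 23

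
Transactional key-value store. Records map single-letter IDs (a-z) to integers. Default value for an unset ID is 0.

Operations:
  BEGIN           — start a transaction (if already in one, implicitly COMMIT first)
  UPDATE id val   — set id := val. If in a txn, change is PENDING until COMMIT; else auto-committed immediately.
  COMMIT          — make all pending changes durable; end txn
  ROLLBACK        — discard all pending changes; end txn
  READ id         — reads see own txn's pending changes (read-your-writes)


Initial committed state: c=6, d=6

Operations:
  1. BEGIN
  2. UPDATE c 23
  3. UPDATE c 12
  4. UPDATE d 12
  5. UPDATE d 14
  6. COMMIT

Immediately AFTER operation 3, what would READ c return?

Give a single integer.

Answer: 12

Derivation:
Initial committed: {c=6, d=6}
Op 1: BEGIN: in_txn=True, pending={}
Op 2: UPDATE c=23 (pending; pending now {c=23})
Op 3: UPDATE c=12 (pending; pending now {c=12})
After op 3: visible(c) = 12 (pending={c=12}, committed={c=6, d=6})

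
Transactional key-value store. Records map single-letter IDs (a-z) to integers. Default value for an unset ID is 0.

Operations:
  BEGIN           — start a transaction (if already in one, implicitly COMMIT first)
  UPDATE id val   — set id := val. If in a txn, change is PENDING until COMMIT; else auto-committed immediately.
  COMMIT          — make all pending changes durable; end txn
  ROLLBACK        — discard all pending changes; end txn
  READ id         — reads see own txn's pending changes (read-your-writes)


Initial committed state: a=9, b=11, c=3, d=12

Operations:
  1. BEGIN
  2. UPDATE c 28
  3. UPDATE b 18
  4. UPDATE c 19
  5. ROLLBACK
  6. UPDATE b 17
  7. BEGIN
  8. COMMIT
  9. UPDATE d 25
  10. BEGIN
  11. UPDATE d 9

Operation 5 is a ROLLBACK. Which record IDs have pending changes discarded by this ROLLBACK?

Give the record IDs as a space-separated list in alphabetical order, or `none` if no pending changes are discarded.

Answer: b c

Derivation:
Initial committed: {a=9, b=11, c=3, d=12}
Op 1: BEGIN: in_txn=True, pending={}
Op 2: UPDATE c=28 (pending; pending now {c=28})
Op 3: UPDATE b=18 (pending; pending now {b=18, c=28})
Op 4: UPDATE c=19 (pending; pending now {b=18, c=19})
Op 5: ROLLBACK: discarded pending ['b', 'c']; in_txn=False
Op 6: UPDATE b=17 (auto-commit; committed b=17)
Op 7: BEGIN: in_txn=True, pending={}
Op 8: COMMIT: merged [] into committed; committed now {a=9, b=17, c=3, d=12}
Op 9: UPDATE d=25 (auto-commit; committed d=25)
Op 10: BEGIN: in_txn=True, pending={}
Op 11: UPDATE d=9 (pending; pending now {d=9})
ROLLBACK at op 5 discards: ['b', 'c']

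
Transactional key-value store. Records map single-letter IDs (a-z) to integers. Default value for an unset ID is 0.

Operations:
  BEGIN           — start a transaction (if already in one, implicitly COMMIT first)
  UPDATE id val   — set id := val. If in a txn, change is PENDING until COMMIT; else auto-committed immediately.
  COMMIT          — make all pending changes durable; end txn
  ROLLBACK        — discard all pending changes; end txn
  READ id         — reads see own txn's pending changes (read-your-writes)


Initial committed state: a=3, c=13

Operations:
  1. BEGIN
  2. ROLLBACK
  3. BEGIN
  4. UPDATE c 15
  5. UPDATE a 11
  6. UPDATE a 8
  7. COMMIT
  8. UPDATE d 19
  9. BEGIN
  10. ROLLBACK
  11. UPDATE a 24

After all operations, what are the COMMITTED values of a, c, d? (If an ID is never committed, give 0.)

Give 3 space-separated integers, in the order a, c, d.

Answer: 24 15 19

Derivation:
Initial committed: {a=3, c=13}
Op 1: BEGIN: in_txn=True, pending={}
Op 2: ROLLBACK: discarded pending []; in_txn=False
Op 3: BEGIN: in_txn=True, pending={}
Op 4: UPDATE c=15 (pending; pending now {c=15})
Op 5: UPDATE a=11 (pending; pending now {a=11, c=15})
Op 6: UPDATE a=8 (pending; pending now {a=8, c=15})
Op 7: COMMIT: merged ['a', 'c'] into committed; committed now {a=8, c=15}
Op 8: UPDATE d=19 (auto-commit; committed d=19)
Op 9: BEGIN: in_txn=True, pending={}
Op 10: ROLLBACK: discarded pending []; in_txn=False
Op 11: UPDATE a=24 (auto-commit; committed a=24)
Final committed: {a=24, c=15, d=19}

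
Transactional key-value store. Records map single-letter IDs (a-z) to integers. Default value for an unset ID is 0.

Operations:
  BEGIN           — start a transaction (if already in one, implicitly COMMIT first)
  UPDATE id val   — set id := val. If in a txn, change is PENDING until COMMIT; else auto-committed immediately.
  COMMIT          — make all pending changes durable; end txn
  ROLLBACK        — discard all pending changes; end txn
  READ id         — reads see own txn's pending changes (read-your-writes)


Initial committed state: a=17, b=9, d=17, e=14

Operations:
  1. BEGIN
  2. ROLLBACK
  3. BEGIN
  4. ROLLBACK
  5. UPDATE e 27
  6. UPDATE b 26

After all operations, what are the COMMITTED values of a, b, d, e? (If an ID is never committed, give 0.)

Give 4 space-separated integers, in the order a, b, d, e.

Initial committed: {a=17, b=9, d=17, e=14}
Op 1: BEGIN: in_txn=True, pending={}
Op 2: ROLLBACK: discarded pending []; in_txn=False
Op 3: BEGIN: in_txn=True, pending={}
Op 4: ROLLBACK: discarded pending []; in_txn=False
Op 5: UPDATE e=27 (auto-commit; committed e=27)
Op 6: UPDATE b=26 (auto-commit; committed b=26)
Final committed: {a=17, b=26, d=17, e=27}

Answer: 17 26 17 27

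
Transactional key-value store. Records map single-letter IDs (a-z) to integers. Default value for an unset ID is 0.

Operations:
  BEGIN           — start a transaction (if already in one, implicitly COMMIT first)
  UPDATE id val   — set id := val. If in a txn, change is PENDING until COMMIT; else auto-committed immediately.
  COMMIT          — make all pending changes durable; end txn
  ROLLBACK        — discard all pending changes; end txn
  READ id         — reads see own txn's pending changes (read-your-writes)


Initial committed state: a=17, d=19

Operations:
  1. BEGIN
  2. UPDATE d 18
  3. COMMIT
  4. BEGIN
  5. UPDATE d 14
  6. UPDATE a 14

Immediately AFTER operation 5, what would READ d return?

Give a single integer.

Answer: 14

Derivation:
Initial committed: {a=17, d=19}
Op 1: BEGIN: in_txn=True, pending={}
Op 2: UPDATE d=18 (pending; pending now {d=18})
Op 3: COMMIT: merged ['d'] into committed; committed now {a=17, d=18}
Op 4: BEGIN: in_txn=True, pending={}
Op 5: UPDATE d=14 (pending; pending now {d=14})
After op 5: visible(d) = 14 (pending={d=14}, committed={a=17, d=18})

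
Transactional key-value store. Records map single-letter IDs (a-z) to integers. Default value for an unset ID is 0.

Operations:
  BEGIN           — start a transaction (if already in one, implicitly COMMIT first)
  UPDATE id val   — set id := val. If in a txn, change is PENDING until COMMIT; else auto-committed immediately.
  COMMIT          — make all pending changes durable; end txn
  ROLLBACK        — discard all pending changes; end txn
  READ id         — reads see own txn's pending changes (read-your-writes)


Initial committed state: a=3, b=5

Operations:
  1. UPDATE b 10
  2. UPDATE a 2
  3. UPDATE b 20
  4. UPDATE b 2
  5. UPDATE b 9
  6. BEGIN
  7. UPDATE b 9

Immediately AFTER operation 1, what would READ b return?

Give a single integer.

Initial committed: {a=3, b=5}
Op 1: UPDATE b=10 (auto-commit; committed b=10)
After op 1: visible(b) = 10 (pending={}, committed={a=3, b=10})

Answer: 10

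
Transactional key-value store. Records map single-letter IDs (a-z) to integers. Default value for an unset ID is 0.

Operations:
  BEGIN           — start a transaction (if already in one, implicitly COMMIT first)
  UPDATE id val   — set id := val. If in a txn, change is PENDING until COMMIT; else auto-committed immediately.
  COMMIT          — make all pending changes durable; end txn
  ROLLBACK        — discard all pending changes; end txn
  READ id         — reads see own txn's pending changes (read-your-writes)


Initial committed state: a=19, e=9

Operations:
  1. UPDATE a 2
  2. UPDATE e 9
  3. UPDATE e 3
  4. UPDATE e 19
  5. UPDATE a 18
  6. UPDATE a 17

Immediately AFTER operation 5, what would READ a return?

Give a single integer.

Answer: 18

Derivation:
Initial committed: {a=19, e=9}
Op 1: UPDATE a=2 (auto-commit; committed a=2)
Op 2: UPDATE e=9 (auto-commit; committed e=9)
Op 3: UPDATE e=3 (auto-commit; committed e=3)
Op 4: UPDATE e=19 (auto-commit; committed e=19)
Op 5: UPDATE a=18 (auto-commit; committed a=18)
After op 5: visible(a) = 18 (pending={}, committed={a=18, e=19})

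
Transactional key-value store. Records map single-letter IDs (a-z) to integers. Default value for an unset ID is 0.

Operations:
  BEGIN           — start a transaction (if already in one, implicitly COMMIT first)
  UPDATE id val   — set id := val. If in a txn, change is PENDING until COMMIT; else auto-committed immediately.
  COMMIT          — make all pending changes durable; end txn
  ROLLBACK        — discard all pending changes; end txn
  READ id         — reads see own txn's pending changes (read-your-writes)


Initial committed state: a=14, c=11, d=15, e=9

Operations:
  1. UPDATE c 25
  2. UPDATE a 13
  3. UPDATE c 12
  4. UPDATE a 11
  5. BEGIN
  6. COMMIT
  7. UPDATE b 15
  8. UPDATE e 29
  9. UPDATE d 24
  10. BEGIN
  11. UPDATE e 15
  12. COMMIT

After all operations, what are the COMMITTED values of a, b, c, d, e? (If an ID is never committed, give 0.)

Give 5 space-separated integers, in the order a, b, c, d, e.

Answer: 11 15 12 24 15

Derivation:
Initial committed: {a=14, c=11, d=15, e=9}
Op 1: UPDATE c=25 (auto-commit; committed c=25)
Op 2: UPDATE a=13 (auto-commit; committed a=13)
Op 3: UPDATE c=12 (auto-commit; committed c=12)
Op 4: UPDATE a=11 (auto-commit; committed a=11)
Op 5: BEGIN: in_txn=True, pending={}
Op 6: COMMIT: merged [] into committed; committed now {a=11, c=12, d=15, e=9}
Op 7: UPDATE b=15 (auto-commit; committed b=15)
Op 8: UPDATE e=29 (auto-commit; committed e=29)
Op 9: UPDATE d=24 (auto-commit; committed d=24)
Op 10: BEGIN: in_txn=True, pending={}
Op 11: UPDATE e=15 (pending; pending now {e=15})
Op 12: COMMIT: merged ['e'] into committed; committed now {a=11, b=15, c=12, d=24, e=15}
Final committed: {a=11, b=15, c=12, d=24, e=15}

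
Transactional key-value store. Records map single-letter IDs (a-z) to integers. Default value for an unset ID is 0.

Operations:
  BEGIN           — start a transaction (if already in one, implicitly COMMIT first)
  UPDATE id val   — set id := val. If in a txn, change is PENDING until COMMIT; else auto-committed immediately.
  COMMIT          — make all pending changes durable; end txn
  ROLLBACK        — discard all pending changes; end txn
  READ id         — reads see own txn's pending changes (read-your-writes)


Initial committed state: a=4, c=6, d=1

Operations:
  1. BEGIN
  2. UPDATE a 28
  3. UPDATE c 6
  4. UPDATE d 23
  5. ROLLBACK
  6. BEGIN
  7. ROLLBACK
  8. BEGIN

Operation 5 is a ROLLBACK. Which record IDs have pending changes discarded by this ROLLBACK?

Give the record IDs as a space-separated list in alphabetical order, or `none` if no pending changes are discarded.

Answer: a c d

Derivation:
Initial committed: {a=4, c=6, d=1}
Op 1: BEGIN: in_txn=True, pending={}
Op 2: UPDATE a=28 (pending; pending now {a=28})
Op 3: UPDATE c=6 (pending; pending now {a=28, c=6})
Op 4: UPDATE d=23 (pending; pending now {a=28, c=6, d=23})
Op 5: ROLLBACK: discarded pending ['a', 'c', 'd']; in_txn=False
Op 6: BEGIN: in_txn=True, pending={}
Op 7: ROLLBACK: discarded pending []; in_txn=False
Op 8: BEGIN: in_txn=True, pending={}
ROLLBACK at op 5 discards: ['a', 'c', 'd']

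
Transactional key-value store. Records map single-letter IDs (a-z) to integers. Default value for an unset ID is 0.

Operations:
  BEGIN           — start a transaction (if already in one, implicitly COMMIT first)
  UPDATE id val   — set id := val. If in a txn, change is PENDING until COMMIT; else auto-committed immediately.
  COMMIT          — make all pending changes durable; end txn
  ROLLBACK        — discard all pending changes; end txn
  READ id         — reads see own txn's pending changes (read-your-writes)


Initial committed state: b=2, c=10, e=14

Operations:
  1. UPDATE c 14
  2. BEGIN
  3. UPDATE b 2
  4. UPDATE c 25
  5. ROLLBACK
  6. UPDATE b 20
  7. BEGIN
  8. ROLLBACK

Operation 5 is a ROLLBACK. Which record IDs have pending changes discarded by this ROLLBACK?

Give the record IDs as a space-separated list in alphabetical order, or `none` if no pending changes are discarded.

Initial committed: {b=2, c=10, e=14}
Op 1: UPDATE c=14 (auto-commit; committed c=14)
Op 2: BEGIN: in_txn=True, pending={}
Op 3: UPDATE b=2 (pending; pending now {b=2})
Op 4: UPDATE c=25 (pending; pending now {b=2, c=25})
Op 5: ROLLBACK: discarded pending ['b', 'c']; in_txn=False
Op 6: UPDATE b=20 (auto-commit; committed b=20)
Op 7: BEGIN: in_txn=True, pending={}
Op 8: ROLLBACK: discarded pending []; in_txn=False
ROLLBACK at op 5 discards: ['b', 'c']

Answer: b c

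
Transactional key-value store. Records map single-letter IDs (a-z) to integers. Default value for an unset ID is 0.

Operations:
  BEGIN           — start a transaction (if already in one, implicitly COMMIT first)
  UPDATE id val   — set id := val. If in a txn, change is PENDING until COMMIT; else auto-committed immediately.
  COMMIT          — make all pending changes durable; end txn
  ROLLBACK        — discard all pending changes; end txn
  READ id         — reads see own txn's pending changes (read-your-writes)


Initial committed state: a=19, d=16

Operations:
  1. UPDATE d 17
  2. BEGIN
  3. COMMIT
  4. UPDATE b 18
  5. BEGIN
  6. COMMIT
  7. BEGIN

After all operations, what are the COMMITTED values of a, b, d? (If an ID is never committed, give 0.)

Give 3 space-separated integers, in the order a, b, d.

Answer: 19 18 17

Derivation:
Initial committed: {a=19, d=16}
Op 1: UPDATE d=17 (auto-commit; committed d=17)
Op 2: BEGIN: in_txn=True, pending={}
Op 3: COMMIT: merged [] into committed; committed now {a=19, d=17}
Op 4: UPDATE b=18 (auto-commit; committed b=18)
Op 5: BEGIN: in_txn=True, pending={}
Op 6: COMMIT: merged [] into committed; committed now {a=19, b=18, d=17}
Op 7: BEGIN: in_txn=True, pending={}
Final committed: {a=19, b=18, d=17}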